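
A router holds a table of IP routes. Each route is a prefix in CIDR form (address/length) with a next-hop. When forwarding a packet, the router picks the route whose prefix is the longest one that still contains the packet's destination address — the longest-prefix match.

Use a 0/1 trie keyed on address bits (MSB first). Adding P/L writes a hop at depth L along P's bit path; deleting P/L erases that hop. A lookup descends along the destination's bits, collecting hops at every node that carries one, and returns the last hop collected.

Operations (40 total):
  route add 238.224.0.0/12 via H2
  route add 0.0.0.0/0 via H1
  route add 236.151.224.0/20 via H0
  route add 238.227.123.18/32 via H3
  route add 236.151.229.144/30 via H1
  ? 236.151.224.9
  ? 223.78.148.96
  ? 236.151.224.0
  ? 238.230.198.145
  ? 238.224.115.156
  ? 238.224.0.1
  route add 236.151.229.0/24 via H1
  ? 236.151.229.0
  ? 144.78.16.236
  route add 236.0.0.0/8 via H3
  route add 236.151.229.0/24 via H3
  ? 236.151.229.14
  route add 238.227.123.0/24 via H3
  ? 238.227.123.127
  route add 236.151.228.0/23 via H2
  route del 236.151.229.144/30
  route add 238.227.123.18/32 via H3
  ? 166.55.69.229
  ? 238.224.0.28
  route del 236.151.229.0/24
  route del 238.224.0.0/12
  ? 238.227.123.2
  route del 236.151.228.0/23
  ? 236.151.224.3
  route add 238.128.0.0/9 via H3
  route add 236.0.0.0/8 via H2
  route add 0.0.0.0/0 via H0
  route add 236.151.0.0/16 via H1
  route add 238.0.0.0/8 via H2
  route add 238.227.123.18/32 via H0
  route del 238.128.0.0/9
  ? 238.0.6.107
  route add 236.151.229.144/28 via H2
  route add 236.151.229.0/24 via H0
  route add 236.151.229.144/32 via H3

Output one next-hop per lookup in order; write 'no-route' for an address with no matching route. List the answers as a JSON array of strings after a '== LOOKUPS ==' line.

Apply in order:
  + 238.224.0.0/12 (H2) depth=12
  + 0.0.0.0/0 (H1) depth=0
  + 236.151.224.0/20 (H0) depth=20
  + 238.227.123.18/32 (H3) depth=32
  + 236.151.229.144/30 (H1) depth=30
  ? 236.151.224.9  path d0:H1→d1:-→d2:-→d3:-→d4:-→d5:-→d6:-→d7:-→d8:-→d9:-→d10:-→d11:-→d12:-→d13:-→d14:-→d15:-→d16:-→d17:-→d18:-→d19:-→d20:H0→d21:-  best=H0
  ? 223.78.148.96  path d0:H1→d1:-→d2:-  best=H1
  ? 236.151.224.0  path d0:H1→d1:-→d2:-→d3:-→d4:-→d5:-→d6:-→d7:-→d8:-→d9:-→d10:-→d11:-→d12:-→d13:-→d14:-→d15:-→d16:-→d17:-→d18:-→d19:-→d20:H0→d21:-  best=H0
  ? 238.230.198.145  path d0:H1→d1:-→d2:-→d3:-→d4:-→d5:-→d6:-→d7:-→d8:-→d9:-→d10:-→d11:-→d12:H2→d13:-  best=H2
  ? 238.224.115.156  path d0:H1→d1:-→d2:-→d3:-→d4:-→d5:-→d6:-→d7:-→d8:-→d9:-→d10:-→d11:-→d12:H2→d13:-→d14:-  best=H2
  ? 238.224.0.1  path d0:H1→d1:-→d2:-→d3:-→d4:-→d5:-→d6:-→d7:-→d8:-→d9:-→d10:-→d11:-→d12:H2→d13:-→d14:-  best=H2
  + 236.151.229.0/24 (H1) depth=24
  ? 236.151.229.0  path d0:H1→d1:-→d2:-→d3:-→d4:-→d5:-→d6:-→d7:-→d8:-→d9:-→d10:-→d11:-→d12:-→d13:-→d14:-→d15:-→d16:-→d17:-→d18:-→d19:-→d20:H0→d21:-→d22:-→d23:-→d24:H1  best=H1
  ? 144.78.16.236  path d0:H1→d1:-  best=H1
  + 236.0.0.0/8 (H3) depth=8
  + 236.151.229.0/24 (H3) depth=24
  ? 236.151.229.14  path d0:H1→d1:-→d2:-→d3:-→d4:-→d5:-→d6:-→d7:-→d8:H3→d9:-→d10:-→d11:-→d12:-→d13:-→d14:-→d15:-→d16:-→d17:-→d18:-→d19:-→d20:H0→d21:-→d22:-→d23:-→d24:H3  best=H3
  + 238.227.123.0/24 (H3) depth=24
  ? 238.227.123.127  path d0:H1→d1:-→d2:-→d3:-→d4:-→d5:-→d6:-→d7:-→d8:-→d9:-→d10:-→d11:-→d12:H2→d13:-→d14:-→d15:-→d16:-→d17:-→d18:-→d19:-→d20:-→d21:-→d22:-→d23:-→d24:H3→d25:-  best=H3
  + 236.151.228.0/23 (H2) depth=23
  - 236.151.229.144/30 clear@30
  + 238.227.123.18/32 (H3) depth=32
  ? 166.55.69.229  path d0:H1→d1:-  best=H1
  ? 238.224.0.28  path d0:H1→d1:-→d2:-→d3:-→d4:-→d5:-→d6:-→d7:-→d8:-→d9:-→d10:-→d11:-→d12:H2→d13:-→d14:-  best=H2
  - 236.151.229.0/24 clear@24
  - 238.224.0.0/12 clear@12
  ? 238.227.123.2  path d0:H1→d1:-→d2:-→d3:-→d4:-→d5:-→d6:-→d7:-→d8:-→d9:-→d10:-→d11:-→d12:-→d13:-→d14:-→d15:-→d16:-→d17:-→d18:-→d19:-→d20:-→d21:-→d22:-→d23:-→d24:H3→d25:-→d26:-→d27:-  best=H3
  - 236.151.228.0/23 clear@23
  ? 236.151.224.3  path d0:H1→d1:-→d2:-→d3:-→d4:-→d5:-→d6:-→d7:-→d8:H3→d9:-→d10:-→d11:-→d12:-→d13:-→d14:-→d15:-→d16:-→d17:-→d18:-→d19:-→d20:H0→d21:-  best=H0
  + 238.128.0.0/9 (H3) depth=9
  + 236.0.0.0/8 (H2) depth=8
  + 0.0.0.0/0 (H0) depth=0
  + 236.151.0.0/16 (H1) depth=16
  + 238.0.0.0/8 (H2) depth=8
  + 238.227.123.18/32 (H0) depth=32
  - 238.128.0.0/9 clear@9
  ? 238.0.6.107  path d0:H0→d1:-→d2:-→d3:-→d4:-→d5:-→d6:-→d7:-→d8:H2  best=H2
  + 236.151.229.144/28 (H2) depth=28
  + 236.151.229.0/24 (H0) depth=24
  + 236.151.229.144/32 (H3) depth=32

== LOOKUPS ==
["H0","H1","H0","H2","H2","H2","H1","H1","H3","H3","H1","H2","H3","H0","H2"]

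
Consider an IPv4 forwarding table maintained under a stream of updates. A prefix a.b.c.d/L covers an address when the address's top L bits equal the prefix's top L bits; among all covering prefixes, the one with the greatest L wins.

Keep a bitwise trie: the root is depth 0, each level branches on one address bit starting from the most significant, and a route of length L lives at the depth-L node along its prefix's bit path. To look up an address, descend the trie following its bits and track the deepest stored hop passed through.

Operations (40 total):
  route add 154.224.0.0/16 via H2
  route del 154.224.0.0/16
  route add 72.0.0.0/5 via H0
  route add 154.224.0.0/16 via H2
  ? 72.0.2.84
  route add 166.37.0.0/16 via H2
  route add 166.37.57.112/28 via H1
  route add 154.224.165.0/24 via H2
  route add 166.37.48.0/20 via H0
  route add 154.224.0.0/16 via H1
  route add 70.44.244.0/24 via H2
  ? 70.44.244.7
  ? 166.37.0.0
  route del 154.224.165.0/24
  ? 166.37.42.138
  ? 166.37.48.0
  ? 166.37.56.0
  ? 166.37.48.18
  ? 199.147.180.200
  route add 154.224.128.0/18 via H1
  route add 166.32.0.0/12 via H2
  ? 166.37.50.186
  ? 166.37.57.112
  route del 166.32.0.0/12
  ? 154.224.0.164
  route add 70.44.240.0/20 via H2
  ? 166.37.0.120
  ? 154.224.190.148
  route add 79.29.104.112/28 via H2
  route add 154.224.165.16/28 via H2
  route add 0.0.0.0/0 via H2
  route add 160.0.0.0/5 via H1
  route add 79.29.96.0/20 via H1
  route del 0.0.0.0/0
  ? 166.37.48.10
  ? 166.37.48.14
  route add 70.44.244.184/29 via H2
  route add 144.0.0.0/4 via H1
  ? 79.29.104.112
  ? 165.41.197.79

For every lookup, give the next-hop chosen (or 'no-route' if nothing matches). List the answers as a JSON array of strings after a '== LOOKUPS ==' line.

Trace:
  add 154.224.0.0/16 -> H2 at depth 16
  del 154.224.0.0/16 (clear depth 16)
  add 72.0.0.0/5 -> H0 at depth 5
  add 154.224.0.0/16 -> H2 at depth 16
  ? 72.0.2.84  path d0:-→d1:-→d2:-→d3:-→d4:-→d5:H0  best=H0
  add 166.37.0.0/16 -> H2 at depth 16
  add 166.37.57.112/28 -> H1 at depth 28
  add 154.224.165.0/24 -> H2 at depth 24
  add 166.37.48.0/20 -> H0 at depth 20
  add 154.224.0.0/16 -> H1 at depth 16
  add 70.44.244.0/24 -> H2 at depth 24
  ? 70.44.244.7  path d0:-→d1:-→d2:-→d3:-→d4:-→d5:-→d6:-→d7:-→d8:-→d9:-→d10:-→d11:-→d12:-→d13:-→d14:-→d15:-→d16:-→d17:-→d18:-→d19:-→d20:-→d21:-→d22:-→d23:-→d24:H2  best=H2
  ? 166.37.0.0  path d0:-→d1:-→d2:-→d3:-→d4:-→d5:-→d6:-→d7:-→d8:-→d9:-→d10:-→d11:-→d12:-→d13:-→d14:-→d15:-→d16:H2→d17:-→d18:-  best=H2
  del 154.224.165.0/24 (clear depth 24)
  ? 166.37.42.138  path d0:-→d1:-→d2:-→d3:-→d4:-→d5:-→d6:-→d7:-→d8:-→d9:-→d10:-→d11:-→d12:-→d13:-→d14:-→d15:-→d16:H2→d17:-→d18:-→d19:-  best=H2
  ? 166.37.48.0  path d0:-→d1:-→d2:-→d3:-→d4:-→d5:-→d6:-→d7:-→d8:-→d9:-→d10:-→d11:-→d12:-→d13:-→d14:-→d15:-→d16:H2→d17:-→d18:-→d19:-→d20:H0  best=H0
  ? 166.37.56.0  path d0:-→d1:-→d2:-→d3:-→d4:-→d5:-→d6:-→d7:-→d8:-→d9:-→d10:-→d11:-→d12:-→d13:-→d14:-→d15:-→d16:H2→d17:-→d18:-→d19:-→d20:H0→d21:-→d22:-→d23:-  best=H0
  ? 166.37.48.18  path d0:-→d1:-→d2:-→d3:-→d4:-→d5:-→d6:-→d7:-→d8:-→d9:-→d10:-→d11:-→d12:-→d13:-→d14:-→d15:-→d16:H2→d17:-→d18:-→d19:-→d20:H0  best=H0
  ? 199.147.180.200  path d0:-→d1:-  best=no-route
  add 154.224.128.0/18 -> H1 at depth 18
  add 166.32.0.0/12 -> H2 at depth 12
  ? 166.37.50.186  path d0:-→d1:-→d2:-→d3:-→d4:-→d5:-→d6:-→d7:-→d8:-→d9:-→d10:-→d11:-→d12:H2→d13:-→d14:-→d15:-→d16:H2→d17:-→d18:-→d19:-→d20:H0  best=H0
  ? 166.37.57.112  path d0:-→d1:-→d2:-→d3:-→d4:-→d5:-→d6:-→d7:-→d8:-→d9:-→d10:-→d11:-→d12:H2→d13:-→d14:-→d15:-→d16:H2→d17:-→d18:-→d19:-→d20:H0→d21:-→d22:-→d23:-→d24:-→d25:-→d26:-→d27:-→d28:H1  best=H1
  del 166.32.0.0/12 (clear depth 12)
  ? 154.224.0.164  path d0:-→d1:-→d2:-→d3:-→d4:-→d5:-→d6:-→d7:-→d8:-→d9:-→d10:-→d11:-→d12:-→d13:-→d14:-→d15:-→d16:H1  best=H1
  add 70.44.240.0/20 -> H2 at depth 20
  ? 166.37.0.120  path d0:-→d1:-→d2:-→d3:-→d4:-→d5:-→d6:-→d7:-→d8:-→d9:-→d10:-→d11:-→d12:-→d13:-→d14:-→d15:-→d16:H2→d17:-→d18:-  best=H2
  ? 154.224.190.148  path d0:-→d1:-→d2:-→d3:-→d4:-→d5:-→d6:-→d7:-→d8:-→d9:-→d10:-→d11:-→d12:-→d13:-→d14:-→d15:-→d16:H1→d17:-→d18:H1→d19:-  best=H1
  add 79.29.104.112/28 -> H2 at depth 28
  add 154.224.165.16/28 -> H2 at depth 28
  add 0.0.0.0/0 -> H2 at depth 0
  add 160.0.0.0/5 -> H1 at depth 5
  add 79.29.96.0/20 -> H1 at depth 20
  del 0.0.0.0/0 (clear depth 0)
  ? 166.37.48.10  path d0:-→d1:-→d2:-→d3:-→d4:-→d5:H1→d6:-→d7:-→d8:-→d9:-→d10:-→d11:-→d12:-→d13:-→d14:-→d15:-→d16:H2→d17:-→d18:-→d19:-→d20:H0  best=H0
  ? 166.37.48.14  path d0:-→d1:-→d2:-→d3:-→d4:-→d5:H1→d6:-→d7:-→d8:-→d9:-→d10:-→d11:-→d12:-→d13:-→d14:-→d15:-→d16:H2→d17:-→d18:-→d19:-→d20:H0  best=H0
  add 70.44.244.184/29 -> H2 at depth 29
  add 144.0.0.0/4 -> H1 at depth 4
  ? 79.29.104.112  path d0:-→d1:-→d2:-→d3:-→d4:-→d5:H0→d6:-→d7:-→d8:-→d9:-→d10:-→d11:-→d12:-→d13:-→d14:-→d15:-→d16:-→d17:-→d18:-→d19:-→d20:H1→d21:-→d22:-→d23:-→d24:-→d25:-→d26:-→d27:-→d28:H2  best=H2
  ? 165.41.197.79  path d0:-→d1:-→d2:-→d3:-→d4:-→d5:H1→d6:-  best=H1

== LOOKUPS ==
["H0","H2","H2","H2","H0","H0","H0","no-route","H0","H1","H1","H2","H1","H0","H0","H2","H1"]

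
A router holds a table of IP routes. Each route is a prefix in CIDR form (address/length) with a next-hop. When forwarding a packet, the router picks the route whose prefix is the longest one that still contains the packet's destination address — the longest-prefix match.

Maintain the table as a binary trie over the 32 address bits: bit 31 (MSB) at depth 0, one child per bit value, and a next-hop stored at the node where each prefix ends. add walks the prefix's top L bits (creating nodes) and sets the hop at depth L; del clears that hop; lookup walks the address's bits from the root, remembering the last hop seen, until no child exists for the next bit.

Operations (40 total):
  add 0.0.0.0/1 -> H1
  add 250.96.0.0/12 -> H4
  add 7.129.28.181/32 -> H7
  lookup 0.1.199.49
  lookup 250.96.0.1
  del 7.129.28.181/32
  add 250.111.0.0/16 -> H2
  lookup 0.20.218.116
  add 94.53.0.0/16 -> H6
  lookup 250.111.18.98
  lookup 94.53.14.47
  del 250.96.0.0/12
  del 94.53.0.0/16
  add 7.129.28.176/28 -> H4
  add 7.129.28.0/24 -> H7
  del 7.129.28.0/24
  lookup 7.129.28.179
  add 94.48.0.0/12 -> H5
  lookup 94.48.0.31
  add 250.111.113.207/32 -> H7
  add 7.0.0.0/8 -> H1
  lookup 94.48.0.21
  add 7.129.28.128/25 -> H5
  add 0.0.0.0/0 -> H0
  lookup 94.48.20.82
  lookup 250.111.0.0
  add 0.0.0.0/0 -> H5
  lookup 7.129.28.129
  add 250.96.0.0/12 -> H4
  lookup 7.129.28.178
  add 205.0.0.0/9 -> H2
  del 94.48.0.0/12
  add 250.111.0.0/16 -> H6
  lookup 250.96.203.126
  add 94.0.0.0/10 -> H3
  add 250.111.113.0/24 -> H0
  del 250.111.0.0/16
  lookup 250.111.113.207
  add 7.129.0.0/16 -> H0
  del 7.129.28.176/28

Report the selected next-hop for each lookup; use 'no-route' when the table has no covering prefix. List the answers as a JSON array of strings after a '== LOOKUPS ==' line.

Trace:
  + 0.0.0.0/1 (H1) depth=1
  + 250.96.0.0/12 (H4) depth=12
  + 7.129.28.181/32 (H7) depth=32
  Q 0.1.199.49: descend 00000 ; hops seen [H1] ; pick H1
  Q 250.96.0.1: descend 111110100110 ; hops seen [H4] ; pick H4
  del 7.129.28.181/32 (clear depth 32)
  + 250.111.0.0/16 (H2) depth=16
  Q 0.20.218.116: descend 00000 ; hops seen [H1] ; pick H1
  + 94.53.0.0/16 (H6) depth=16
  Q 250.111.18.98: descend 1111101001101111 ; hops seen [H4,H2] ; pick H2
  Q 94.53.14.47: descend 0101111000110101 ; hops seen [H1,H6] ; pick H6
  del 250.96.0.0/12 (clear depth 12)
  del 94.53.0.0/16 (clear depth 16)
  + 7.129.28.176/28 (H4) depth=28
  + 7.129.28.0/24 (H7) depth=24
  del 7.129.28.0/24 (clear depth 24)
  Q 7.129.28.179: descend 00000111100000010001110010110 ; hops seen [H1,H4] ; pick H4
  + 94.48.0.0/12 (H5) depth=12
  Q 94.48.0.31: descend 0101111000110 ; hops seen [H1,H5] ; pick H5
  + 250.111.113.207/32 (H7) depth=32
  + 7.0.0.0/8 (H1) depth=8
  Q 94.48.0.21: descend 0101111000110 ; hops seen [H1,H5] ; pick H5
  + 7.129.28.128/25 (H5) depth=25
  + 0.0.0.0/0 (H0) depth=0
  Q 94.48.20.82: descend 0101111000110 ; hops seen [H0,H1,H5] ; pick H5
  Q 250.111.0.0: descend 11111010011011110 ; hops seen [H0,H2] ; pick H2
  + 0.0.0.0/0 (H5) depth=0
  Q 7.129.28.129: descend 00000111100000010001110010 ; hops seen [H5,H1,H1,H5] ; pick H5
  + 250.96.0.0/12 (H4) depth=12
  Q 7.129.28.178: descend 00000111100000010001110010110 ; hops seen [H5,H1,H1,H5,H4] ; pick H4
  + 205.0.0.0/9 (H2) depth=9
  del 94.48.0.0/12 (clear depth 12)
  + 250.111.0.0/16 (H6) depth=16
  Q 250.96.203.126: descend 111110100110 ; hops seen [H5,H4] ; pick H4
  + 94.0.0.0/10 (H3) depth=10
  + 250.111.113.0/24 (H0) depth=24
  del 250.111.0.0/16 (clear depth 16)
  Q 250.111.113.207: descend 11111010011011110111000111001111 ; hops seen [H5,H4,H0,H7] ; pick H7
  + 7.129.0.0/16 (H0) depth=16
  del 7.129.28.176/28 (clear depth 28)

== LOOKUPS ==
["H1","H4","H1","H2","H6","H4","H5","H5","H5","H2","H5","H4","H4","H7"]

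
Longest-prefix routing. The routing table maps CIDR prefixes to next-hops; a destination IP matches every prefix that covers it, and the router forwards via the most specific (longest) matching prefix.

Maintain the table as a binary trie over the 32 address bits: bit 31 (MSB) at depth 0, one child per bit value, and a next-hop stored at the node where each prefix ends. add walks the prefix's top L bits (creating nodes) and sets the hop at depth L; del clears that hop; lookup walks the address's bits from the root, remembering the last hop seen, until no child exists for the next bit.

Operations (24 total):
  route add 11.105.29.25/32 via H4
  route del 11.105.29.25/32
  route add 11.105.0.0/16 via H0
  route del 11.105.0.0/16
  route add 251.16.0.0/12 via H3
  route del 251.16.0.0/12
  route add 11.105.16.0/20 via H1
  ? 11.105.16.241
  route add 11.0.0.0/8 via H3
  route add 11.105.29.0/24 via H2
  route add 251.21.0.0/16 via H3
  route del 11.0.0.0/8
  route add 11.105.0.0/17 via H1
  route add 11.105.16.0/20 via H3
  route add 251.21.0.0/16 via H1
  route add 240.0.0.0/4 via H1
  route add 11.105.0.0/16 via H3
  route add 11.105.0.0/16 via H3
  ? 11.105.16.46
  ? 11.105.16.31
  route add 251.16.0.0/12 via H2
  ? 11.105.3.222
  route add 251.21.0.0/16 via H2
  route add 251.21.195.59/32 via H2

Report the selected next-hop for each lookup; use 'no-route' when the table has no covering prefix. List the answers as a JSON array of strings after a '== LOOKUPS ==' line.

Process each operation:
  add 11.105.29.25/32 -> H4 at depth 32
  del 11.105.29.25/32 (clear depth 32)
  add 11.105.0.0/16 -> H0 at depth 16
  del 11.105.0.0/16 (clear depth 16)
  add 251.16.0.0/12 -> H3 at depth 12
  del 251.16.0.0/12 (clear depth 12)
  add 11.105.16.0/20 -> H1 at depth 20
  Q 11.105.16.241: descend 00001011011010010001 ; hops seen [H1] ; pick H1
  add 11.0.0.0/8 -> H3 at depth 8
  add 11.105.29.0/24 -> H2 at depth 24
  add 251.21.0.0/16 -> H3 at depth 16
  del 11.0.0.0/8 (clear depth 8)
  add 11.105.0.0/17 -> H1 at depth 17
  add 11.105.16.0/20 -> H3 at depth 20
  add 251.21.0.0/16 -> H1 at depth 16
  add 240.0.0.0/4 -> H1 at depth 4
  add 11.105.0.0/16 -> H3 at depth 16
  add 11.105.0.0/16 -> H3 at depth 16
  Q 11.105.16.46: descend 00001011011010010001 ; hops seen [H3,H1,H3] ; pick H3
  Q 11.105.16.31: descend 00001011011010010001 ; hops seen [H3,H1,H3] ; pick H3
  add 251.16.0.0/12 -> H2 at depth 12
  Q 11.105.3.222: descend 0000101101101001000 ; hops seen [H3,H1] ; pick H1
  add 251.21.0.0/16 -> H2 at depth 16
  add 251.21.195.59/32 -> H2 at depth 32

== LOOKUPS ==
["H1","H3","H3","H1"]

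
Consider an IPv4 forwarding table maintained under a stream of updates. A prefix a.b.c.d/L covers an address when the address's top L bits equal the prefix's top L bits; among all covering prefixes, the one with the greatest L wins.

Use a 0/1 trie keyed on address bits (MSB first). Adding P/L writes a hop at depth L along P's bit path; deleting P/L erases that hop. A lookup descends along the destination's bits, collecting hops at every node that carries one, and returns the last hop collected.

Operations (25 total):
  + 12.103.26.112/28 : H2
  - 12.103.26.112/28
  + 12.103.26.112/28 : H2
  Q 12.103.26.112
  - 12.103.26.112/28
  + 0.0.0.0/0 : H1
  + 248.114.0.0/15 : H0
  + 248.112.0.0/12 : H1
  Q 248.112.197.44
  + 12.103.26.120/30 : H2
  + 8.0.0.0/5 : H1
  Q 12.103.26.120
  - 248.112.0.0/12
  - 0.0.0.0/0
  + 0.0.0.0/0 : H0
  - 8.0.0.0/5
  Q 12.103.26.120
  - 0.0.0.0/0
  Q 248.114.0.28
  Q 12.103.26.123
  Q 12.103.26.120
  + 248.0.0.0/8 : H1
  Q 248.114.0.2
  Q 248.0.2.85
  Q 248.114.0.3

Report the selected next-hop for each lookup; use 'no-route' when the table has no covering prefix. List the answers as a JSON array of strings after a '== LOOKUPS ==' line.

Apply in order:
  add 12.103.26.112/28 -> H2 at depth 28
  del 12.103.26.112/28 (clear depth 28)
  add 12.103.26.112/28 -> H2 at depth 28
  lookup 12.103.26.112: bits 0000110001100111000110100111 walk d0:-→d1:-→d2:-→d3:-→d4:-→d5:-→d6:-→d7:-→d8:-→d9:-→d10:-→d11:-→d12:-→d13:-→d14:-→d15:-→d16:-→d17:-→d18:-→d19:-→d20:-→d21:-→d22:-→d23:-→d24:-→d25:-→d26:-→d27:-→d28:H2 -> H2
  del 12.103.26.112/28 (clear depth 28)
  add 0.0.0.0/0 -> H1 at depth 0
  add 248.114.0.0/15 -> H0 at depth 15
  add 248.112.0.0/12 -> H1 at depth 12
  lookup 248.112.197.44: bits 11111000011100 walk d0:H1→d1:-→d2:-→d3:-→d4:-→d5:-→d6:-→d7:-→d8:-→d9:-→d10:-→d11:-→d12:H1→d13:-→d14:- -> H1
  add 12.103.26.120/30 -> H2 at depth 30
  add 8.0.0.0/5 -> H1 at depth 5
  lookup 12.103.26.120: bits 000011000110011100011010011110 walk d0:H1→d1:-→d2:-→d3:-→d4:-→d5:H1→d6:-→d7:-→d8:-→d9:-→d10:-→d11:-→d12:-→d13:-→d14:-→d15:-→d16:-→d17:-→d18:-→d19:-→d20:-→d21:-→d22:-→d23:-→d24:-→d25:-→d26:-→d27:-→d28:-→d29:-→d30:H2 -> H2
  del 248.112.0.0/12 (clear depth 12)
  del 0.0.0.0/0 (clear depth 0)
  add 0.0.0.0/0 -> H0 at depth 0
  del 8.0.0.0/5 (clear depth 5)
  lookup 12.103.26.120: bits 000011000110011100011010011110 walk d0:H0→d1:-→d2:-→d3:-→d4:-→d5:-→d6:-→d7:-→d8:-→d9:-→d10:-→d11:-→d12:-→d13:-→d14:-→d15:-→d16:-→d17:-→d18:-→d19:-→d20:-→d21:-→d22:-→d23:-→d24:-→d25:-→d26:-→d27:-→d28:-→d29:-→d30:H2 -> H2
  del 0.0.0.0/0 (clear depth 0)
  lookup 248.114.0.28: bits 111110000111001 walk d0:-→d1:-→d2:-→d3:-→d4:-→d5:-→d6:-→d7:-→d8:-→d9:-→d10:-→d11:-→d12:-→d13:-→d14:-→d15:H0 -> H0
  lookup 12.103.26.123: bits 000011000110011100011010011110 walk d0:-→d1:-→d2:-→d3:-→d4:-→d5:-→d6:-→d7:-→d8:-→d9:-→d10:-→d11:-→d12:-→d13:-→d14:-→d15:-→d16:-→d17:-→d18:-→d19:-→d20:-→d21:-→d22:-→d23:-→d24:-→d25:-→d26:-→d27:-→d28:-→d29:-→d30:H2 -> H2
  lookup 12.103.26.120: bits 000011000110011100011010011110 walk d0:-→d1:-→d2:-→d3:-→d4:-→d5:-→d6:-→d7:-→d8:-→d9:-→d10:-→d11:-→d12:-→d13:-→d14:-→d15:-→d16:-→d17:-→d18:-→d19:-→d20:-→d21:-→d22:-→d23:-→d24:-→d25:-→d26:-→d27:-→d28:-→d29:-→d30:H2 -> H2
  add 248.0.0.0/8 -> H1 at depth 8
  lookup 248.114.0.2: bits 111110000111001 walk d0:-→d1:-→d2:-→d3:-→d4:-→d5:-→d6:-→d7:-→d8:H1→d9:-→d10:-→d11:-→d12:-→d13:-→d14:-→d15:H0 -> H0
  lookup 248.0.2.85: bits 111110000 walk d0:-→d1:-→d2:-→d3:-→d4:-→d5:-→d6:-→d7:-→d8:H1→d9:- -> H1
  lookup 248.114.0.3: bits 111110000111001 walk d0:-→d1:-→d2:-→d3:-→d4:-→d5:-→d6:-→d7:-→d8:H1→d9:-→d10:-→d11:-→d12:-→d13:-→d14:-→d15:H0 -> H0

== LOOKUPS ==
["H2","H1","H2","H2","H0","H2","H2","H0","H1","H0"]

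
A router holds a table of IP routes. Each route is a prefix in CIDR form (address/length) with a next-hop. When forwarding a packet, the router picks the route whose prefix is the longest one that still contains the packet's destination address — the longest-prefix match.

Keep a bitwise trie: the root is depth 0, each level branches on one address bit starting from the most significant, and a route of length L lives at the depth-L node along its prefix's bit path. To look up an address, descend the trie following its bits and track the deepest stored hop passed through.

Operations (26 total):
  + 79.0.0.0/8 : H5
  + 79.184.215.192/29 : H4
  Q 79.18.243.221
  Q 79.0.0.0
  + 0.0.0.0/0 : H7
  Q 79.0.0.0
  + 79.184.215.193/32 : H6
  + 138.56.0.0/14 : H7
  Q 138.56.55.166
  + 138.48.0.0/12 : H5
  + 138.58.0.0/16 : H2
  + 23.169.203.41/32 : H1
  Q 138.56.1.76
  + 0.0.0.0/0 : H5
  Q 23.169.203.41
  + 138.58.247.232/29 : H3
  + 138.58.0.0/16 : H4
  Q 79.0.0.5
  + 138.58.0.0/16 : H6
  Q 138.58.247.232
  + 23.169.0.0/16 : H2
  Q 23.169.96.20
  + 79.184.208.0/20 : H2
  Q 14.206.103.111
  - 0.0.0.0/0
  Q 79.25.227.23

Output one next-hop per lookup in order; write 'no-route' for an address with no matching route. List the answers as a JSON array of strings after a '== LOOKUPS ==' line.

Trace:
  + 79.0.0.0/8 (H5) depth=8
  + 79.184.215.192/29 (H4) depth=29
  lookup 79.18.243.221: bits 01001111 walk d0:-→d1:-→d2:-→d3:-→d4:-→d5:-→d6:-→d7:-→d8:H5 -> H5
  lookup 79.0.0.0: bits 01001111 walk d0:-→d1:-→d2:-→d3:-→d4:-→d5:-→d6:-→d7:-→d8:H5 -> H5
  + 0.0.0.0/0 (H7) depth=0
  lookup 79.0.0.0: bits 01001111 walk d0:H7→d1:-→d2:-→d3:-→d4:-→d5:-→d6:-→d7:-→d8:H5 -> H5
  + 79.184.215.193/32 (H6) depth=32
  + 138.56.0.0/14 (H7) depth=14
  lookup 138.56.55.166: bits 10001010001110 walk d0:H7→d1:-→d2:-→d3:-→d4:-→d5:-→d6:-→d7:-→d8:-→d9:-→d10:-→d11:-→d12:-→d13:-→d14:H7 -> H7
  + 138.48.0.0/12 (H5) depth=12
  + 138.58.0.0/16 (H2) depth=16
  + 23.169.203.41/32 (H1) depth=32
  lookup 138.56.1.76: bits 10001010001110 walk d0:H7→d1:-→d2:-→d3:-→d4:-→d5:-→d6:-→d7:-→d8:-→d9:-→d10:-→d11:-→d12:H5→d13:-→d14:H7 -> H7
  + 0.0.0.0/0 (H5) depth=0
  lookup 23.169.203.41: bits 00010111101010011100101100101001 walk d0:H5→d1:-→d2:-→d3:-→d4:-→d5:-→d6:-→d7:-→d8:-→d9:-→d10:-→d11:-→d12:-→d13:-→d14:-→d15:-→d16:-→d17:-→d18:-→d19:-→d20:-→d21:-→d22:-→d23:-→d24:-→d25:-→d26:-→d27:-→d28:-→d29:-→d30:-→d31:-→d32:H1 -> H1
  + 138.58.247.232/29 (H3) depth=29
  + 138.58.0.0/16 (H4) depth=16
  lookup 79.0.0.5: bits 01001111 walk d0:H5→d1:-→d2:-→d3:-→d4:-→d5:-→d6:-→d7:-→d8:H5 -> H5
  + 138.58.0.0/16 (H6) depth=16
  lookup 138.58.247.232: bits 10001010001110101111011111101 walk d0:H5→d1:-→d2:-→d3:-→d4:-→d5:-→d6:-→d7:-→d8:-→d9:-→d10:-→d11:-→d12:H5→d13:-→d14:H7→d15:-→d16:H6→d17:-→d18:-→d19:-→d20:-→d21:-→d22:-→d23:-→d24:-→d25:-→d26:-→d27:-→d28:-→d29:H3 -> H3
  + 23.169.0.0/16 (H2) depth=16
  lookup 23.169.96.20: bits 0001011110101001 walk d0:H5→d1:-→d2:-→d3:-→d4:-→d5:-→d6:-→d7:-→d8:-→d9:-→d10:-→d11:-→d12:-→d13:-→d14:-→d15:-→d16:H2 -> H2
  + 79.184.208.0/20 (H2) depth=20
  lookup 14.206.103.111: bits 000 walk d0:H5→d1:-→d2:-→d3:- -> H5
  del 0.0.0.0/0 (clear depth 0)
  lookup 79.25.227.23: bits 01001111 walk d0:-→d1:-→d2:-→d3:-→d4:-→d5:-→d6:-→d7:-→d8:H5 -> H5

== LOOKUPS ==
["H5","H5","H5","H7","H7","H1","H5","H3","H2","H5","H5"]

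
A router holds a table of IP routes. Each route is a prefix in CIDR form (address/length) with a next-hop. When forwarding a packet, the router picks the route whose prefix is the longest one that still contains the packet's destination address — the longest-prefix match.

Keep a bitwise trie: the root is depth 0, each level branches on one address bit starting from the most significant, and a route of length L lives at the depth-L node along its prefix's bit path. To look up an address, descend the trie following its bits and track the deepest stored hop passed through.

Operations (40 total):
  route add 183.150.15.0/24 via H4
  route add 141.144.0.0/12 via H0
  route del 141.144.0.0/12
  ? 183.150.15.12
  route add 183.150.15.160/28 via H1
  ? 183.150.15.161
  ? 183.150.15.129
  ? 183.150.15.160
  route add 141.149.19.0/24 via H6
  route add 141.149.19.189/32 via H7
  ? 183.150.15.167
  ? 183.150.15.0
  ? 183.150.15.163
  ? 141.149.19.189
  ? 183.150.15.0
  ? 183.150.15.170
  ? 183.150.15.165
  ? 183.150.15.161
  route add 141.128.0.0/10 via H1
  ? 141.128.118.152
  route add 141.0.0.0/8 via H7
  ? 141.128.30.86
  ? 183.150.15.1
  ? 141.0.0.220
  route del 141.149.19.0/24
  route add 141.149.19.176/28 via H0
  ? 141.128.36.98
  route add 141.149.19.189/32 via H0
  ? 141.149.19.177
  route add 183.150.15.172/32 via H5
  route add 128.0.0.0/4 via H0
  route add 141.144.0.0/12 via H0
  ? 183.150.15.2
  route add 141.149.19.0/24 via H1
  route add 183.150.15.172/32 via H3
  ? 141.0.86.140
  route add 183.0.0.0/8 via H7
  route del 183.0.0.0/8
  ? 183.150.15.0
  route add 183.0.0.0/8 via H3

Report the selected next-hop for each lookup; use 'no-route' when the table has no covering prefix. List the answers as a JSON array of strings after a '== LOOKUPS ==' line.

Apply in order:
  add 183.150.15.0/24 -> H4 at depth 24
  add 141.144.0.0/12 -> H0 at depth 12
  del 141.144.0.0/12 (clear depth 12)
  Q 183.150.15.12: descend 101101111001011000001111 ; hops seen [H4] ; pick H4
  add 183.150.15.160/28 -> H1 at depth 28
  Q 183.150.15.161: descend 1011011110010110000011111010 ; hops seen [H4,H1] ; pick H1
  Q 183.150.15.129: descend 10110111100101100000111110 ; hops seen [H4] ; pick H4
  Q 183.150.15.160: descend 1011011110010110000011111010 ; hops seen [H4,H1] ; pick H1
  add 141.149.19.0/24 -> H6 at depth 24
  add 141.149.19.189/32 -> H7 at depth 32
  Q 183.150.15.167: descend 1011011110010110000011111010 ; hops seen [H4,H1] ; pick H1
  Q 183.150.15.0: descend 101101111001011000001111 ; hops seen [H4] ; pick H4
  Q 183.150.15.163: descend 1011011110010110000011111010 ; hops seen [H4,H1] ; pick H1
  Q 141.149.19.189: descend 10001101100101010001001110111101 ; hops seen [H6,H7] ; pick H7
  Q 183.150.15.0: descend 101101111001011000001111 ; hops seen [H4] ; pick H4
  Q 183.150.15.170: descend 1011011110010110000011111010 ; hops seen [H4,H1] ; pick H1
  Q 183.150.15.165: descend 1011011110010110000011111010 ; hops seen [H4,H1] ; pick H1
  Q 183.150.15.161: descend 1011011110010110000011111010 ; hops seen [H4,H1] ; pick H1
  add 141.128.0.0/10 -> H1 at depth 10
  Q 141.128.118.152: descend 10001101100 ; hops seen [H1] ; pick H1
  add 141.0.0.0/8 -> H7 at depth 8
  Q 141.128.30.86: descend 10001101100 ; hops seen [H7,H1] ; pick H1
  Q 183.150.15.1: descend 101101111001011000001111 ; hops seen [H4] ; pick H4
  Q 141.0.0.220: descend 10001101 ; hops seen [H7] ; pick H7
  del 141.149.19.0/24 (clear depth 24)
  add 141.149.19.176/28 -> H0 at depth 28
  Q 141.128.36.98: descend 10001101100 ; hops seen [H7,H1] ; pick H1
  add 141.149.19.189/32 -> H0 at depth 32
  Q 141.149.19.177: descend 1000110110010101000100111011 ; hops seen [H7,H1,H0] ; pick H0
  add 183.150.15.172/32 -> H5 at depth 32
  add 128.0.0.0/4 -> H0 at depth 4
  add 141.144.0.0/12 -> H0 at depth 12
  Q 183.150.15.2: descend 101101111001011000001111 ; hops seen [H4] ; pick H4
  add 141.149.19.0/24 -> H1 at depth 24
  add 183.150.15.172/32 -> H3 at depth 32
  Q 141.0.86.140: descend 10001101 ; hops seen [H0,H7] ; pick H7
  add 183.0.0.0/8 -> H7 at depth 8
  del 183.0.0.0/8 (clear depth 8)
  Q 183.150.15.0: descend 101101111001011000001111 ; hops seen [H4] ; pick H4
  add 183.0.0.0/8 -> H3 at depth 8

== LOOKUPS ==
["H4","H1","H4","H1","H1","H4","H1","H7","H4","H1","H1","H1","H1","H1","H4","H7","H1","H0","H4","H7","H4"]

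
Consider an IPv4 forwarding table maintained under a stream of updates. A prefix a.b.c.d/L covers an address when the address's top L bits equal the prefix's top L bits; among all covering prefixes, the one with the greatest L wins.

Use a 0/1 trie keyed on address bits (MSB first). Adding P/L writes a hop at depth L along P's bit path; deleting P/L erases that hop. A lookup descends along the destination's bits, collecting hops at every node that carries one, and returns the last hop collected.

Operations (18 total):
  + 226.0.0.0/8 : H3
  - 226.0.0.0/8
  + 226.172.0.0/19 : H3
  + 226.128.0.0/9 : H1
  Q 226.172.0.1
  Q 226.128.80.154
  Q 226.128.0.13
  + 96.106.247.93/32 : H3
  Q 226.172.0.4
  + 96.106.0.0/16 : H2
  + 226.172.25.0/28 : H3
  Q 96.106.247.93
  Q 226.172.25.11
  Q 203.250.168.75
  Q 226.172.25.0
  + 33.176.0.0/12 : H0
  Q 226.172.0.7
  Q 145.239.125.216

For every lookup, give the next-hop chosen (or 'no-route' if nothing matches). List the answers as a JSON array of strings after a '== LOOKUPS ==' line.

Trace:
  add 226.0.0.0/8 -> H3 at depth 8
  del 226.0.0.0/8 (clear depth 8)
  add 226.172.0.0/19 -> H3 at depth 19
  add 226.128.0.0/9 -> H1 at depth 9
  ? 226.172.0.1  path d0:-→d1:-→d2:-→d3:-→d4:-→d5:-→d6:-→d7:-→d8:-→d9:H1→d10:-→d11:-→d12:-→d13:-→d14:-→d15:-→d16:-→d17:-→d18:-→d19:H3  best=H3
  ? 226.128.80.154  path d0:-→d1:-→d2:-→d3:-→d4:-→d5:-→d6:-→d7:-→d8:-→d9:H1→d10:-  best=H1
  ? 226.128.0.13  path d0:-→d1:-→d2:-→d3:-→d4:-→d5:-→d6:-→d7:-→d8:-→d9:H1→d10:-  best=H1
  add 96.106.247.93/32 -> H3 at depth 32
  ? 226.172.0.4  path d0:-→d1:-→d2:-→d3:-→d4:-→d5:-→d6:-→d7:-→d8:-→d9:H1→d10:-→d11:-→d12:-→d13:-→d14:-→d15:-→d16:-→d17:-→d18:-→d19:H3  best=H3
  add 96.106.0.0/16 -> H2 at depth 16
  add 226.172.25.0/28 -> H3 at depth 28
  ? 96.106.247.93  path d0:-→d1:-→d2:-→d3:-→d4:-→d5:-→d6:-→d7:-→d8:-→d9:-→d10:-→d11:-→d12:-→d13:-→d14:-→d15:-→d16:H2→d17:-→d18:-→d19:-→d20:-→d21:-→d22:-→d23:-→d24:-→d25:-→d26:-→d27:-→d28:-→d29:-→d30:-→d31:-→d32:H3  best=H3
  ? 226.172.25.11  path d0:-→d1:-→d2:-→d3:-→d4:-→d5:-→d6:-→d7:-→d8:-→d9:H1→d10:-→d11:-→d12:-→d13:-→d14:-→d15:-→d16:-→d17:-→d18:-→d19:H3→d20:-→d21:-→d22:-→d23:-→d24:-→d25:-→d26:-→d27:-→d28:H3  best=H3
  ? 203.250.168.75  path d0:-→d1:-→d2:-  best=no-route
  ? 226.172.25.0  path d0:-→d1:-→d2:-→d3:-→d4:-→d5:-→d6:-→d7:-→d8:-→d9:H1→d10:-→d11:-→d12:-→d13:-→d14:-→d15:-→d16:-→d17:-→d18:-→d19:H3→d20:-→d21:-→d22:-→d23:-→d24:-→d25:-→d26:-→d27:-→d28:H3  best=H3
  add 33.176.0.0/12 -> H0 at depth 12
  ? 226.172.0.7  path d0:-→d1:-→d2:-→d3:-→d4:-→d5:-→d6:-→d7:-→d8:-→d9:H1→d10:-→d11:-→d12:-→d13:-→d14:-→d15:-→d16:-→d17:-→d18:-→d19:H3  best=H3
  ? 145.239.125.216  path d0:-→d1:-  best=no-route

== LOOKUPS ==
["H3","H1","H1","H3","H3","H3","no-route","H3","H3","no-route"]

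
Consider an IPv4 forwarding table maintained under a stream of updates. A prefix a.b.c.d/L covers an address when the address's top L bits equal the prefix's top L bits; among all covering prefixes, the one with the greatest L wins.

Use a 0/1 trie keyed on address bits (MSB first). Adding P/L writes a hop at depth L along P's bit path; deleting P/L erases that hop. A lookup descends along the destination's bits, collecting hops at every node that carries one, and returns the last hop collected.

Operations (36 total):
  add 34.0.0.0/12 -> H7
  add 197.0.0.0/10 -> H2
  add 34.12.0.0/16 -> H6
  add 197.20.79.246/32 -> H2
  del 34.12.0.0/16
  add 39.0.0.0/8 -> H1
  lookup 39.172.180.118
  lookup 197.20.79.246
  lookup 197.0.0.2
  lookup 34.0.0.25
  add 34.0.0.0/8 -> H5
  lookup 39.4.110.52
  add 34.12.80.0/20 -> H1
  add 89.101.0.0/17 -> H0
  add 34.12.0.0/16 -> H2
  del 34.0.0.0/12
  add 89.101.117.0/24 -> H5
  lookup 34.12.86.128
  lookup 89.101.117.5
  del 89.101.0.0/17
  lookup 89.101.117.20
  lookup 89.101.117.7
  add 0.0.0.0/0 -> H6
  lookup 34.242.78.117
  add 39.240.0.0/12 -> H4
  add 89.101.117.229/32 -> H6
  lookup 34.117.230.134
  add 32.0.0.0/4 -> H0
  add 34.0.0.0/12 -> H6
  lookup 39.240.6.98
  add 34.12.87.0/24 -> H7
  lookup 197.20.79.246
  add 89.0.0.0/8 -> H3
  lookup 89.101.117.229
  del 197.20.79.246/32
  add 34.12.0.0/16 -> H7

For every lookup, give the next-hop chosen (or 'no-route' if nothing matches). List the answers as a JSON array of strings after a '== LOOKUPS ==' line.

Process each operation:
  + 34.0.0.0/12 (H7) depth=12
  + 197.0.0.0/10 (H2) depth=10
  + 34.12.0.0/16 (H6) depth=16
  + 197.20.79.246/32 (H2) depth=32
  del 34.12.0.0/16 (clear depth 16)
  + 39.0.0.0/8 (H1) depth=8
  lookup 39.172.180.118: bits 00100111 walk d0:-→d1:-→d2:-→d3:-→d4:-→d5:-→d6:-→d7:-→d8:H1 -> H1
  lookup 197.20.79.246: bits 11000101000101000100111111110110 walk d0:-→d1:-→d2:-→d3:-→d4:-→d5:-→d6:-→d7:-→d8:-→d9:-→d10:H2→d11:-→d12:-→d13:-→d14:-→d15:-→d16:-→d17:-→d18:-→d19:-→d20:-→d21:-→d22:-→d23:-→d24:-→d25:-→d26:-→d27:-→d28:-→d29:-→d30:-→d31:-→d32:H2 -> H2
  lookup 197.0.0.2: bits 11000101000 walk d0:-→d1:-→d2:-→d3:-→d4:-→d5:-→d6:-→d7:-→d8:-→d9:-→d10:H2→d11:- -> H2
  lookup 34.0.0.25: bits 001000100000 walk d0:-→d1:-→d2:-→d3:-→d4:-→d5:-→d6:-→d7:-→d8:-→d9:-→d10:-→d11:-→d12:H7 -> H7
  + 34.0.0.0/8 (H5) depth=8
  lookup 39.4.110.52: bits 00100111 walk d0:-→d1:-→d2:-→d3:-→d4:-→d5:-→d6:-→d7:-→d8:H1 -> H1
  + 34.12.80.0/20 (H1) depth=20
  + 89.101.0.0/17 (H0) depth=17
  + 34.12.0.0/16 (H2) depth=16
  del 34.0.0.0/12 (clear depth 12)
  + 89.101.117.0/24 (H5) depth=24
  lookup 34.12.86.128: bits 00100010000011000101 walk d0:-→d1:-→d2:-→d3:-→d4:-→d5:-→d6:-→d7:-→d8:H5→d9:-→d10:-→d11:-→d12:-→d13:-→d14:-→d15:-→d16:H2→d17:-→d18:-→d19:-→d20:H1 -> H1
  lookup 89.101.117.5: bits 010110010110010101110101 walk d0:-→d1:-→d2:-→d3:-→d4:-→d5:-→d6:-→d7:-→d8:-→d9:-→d10:-→d11:-→d12:-→d13:-→d14:-→d15:-→d16:-→d17:H0→d18:-→d19:-→d20:-→d21:-→d22:-→d23:-→d24:H5 -> H5
  del 89.101.0.0/17 (clear depth 17)
  lookup 89.101.117.20: bits 010110010110010101110101 walk d0:-→d1:-→d2:-→d3:-→d4:-→d5:-→d6:-→d7:-→d8:-→d9:-→d10:-→d11:-→d12:-→d13:-→d14:-→d15:-→d16:-→d17:-→d18:-→d19:-→d20:-→d21:-→d22:-→d23:-→d24:H5 -> H5
  lookup 89.101.117.7: bits 010110010110010101110101 walk d0:-→d1:-→d2:-→d3:-→d4:-→d5:-→d6:-→d7:-→d8:-→d9:-→d10:-→d11:-→d12:-→d13:-→d14:-→d15:-→d16:-→d17:-→d18:-→d19:-→d20:-→d21:-→d22:-→d23:-→d24:H5 -> H5
  + 0.0.0.0/0 (H6) depth=0
  lookup 34.242.78.117: bits 00100010 walk d0:H6→d1:-→d2:-→d3:-→d4:-→d5:-→d6:-→d7:-→d8:H5 -> H5
  + 39.240.0.0/12 (H4) depth=12
  + 89.101.117.229/32 (H6) depth=32
  lookup 34.117.230.134: bits 001000100 walk d0:H6→d1:-→d2:-→d3:-→d4:-→d5:-→d6:-→d7:-→d8:H5→d9:- -> H5
  + 32.0.0.0/4 (H0) depth=4
  + 34.0.0.0/12 (H6) depth=12
  lookup 39.240.6.98: bits 001001111111 walk d0:H6→d1:-→d2:-→d3:-→d4:H0→d5:-→d6:-→d7:-→d8:H1→d9:-→d10:-→d11:-→d12:H4 -> H4
  + 34.12.87.0/24 (H7) depth=24
  lookup 197.20.79.246: bits 11000101000101000100111111110110 walk d0:H6→d1:-→d2:-→d3:-→d4:-→d5:-→d6:-→d7:-→d8:-→d9:-→d10:H2→d11:-→d12:-→d13:-→d14:-→d15:-→d16:-→d17:-→d18:-→d19:-→d20:-→d21:-→d22:-→d23:-→d24:-→d25:-→d26:-→d27:-→d28:-→d29:-→d30:-→d31:-→d32:H2 -> H2
  + 89.0.0.0/8 (H3) depth=8
  lookup 89.101.117.229: bits 01011001011001010111010111100101 walk d0:H6→d1:-→d2:-→d3:-→d4:-→d5:-→d6:-→d7:-→d8:H3→d9:-→d10:-→d11:-→d12:-→d13:-→d14:-→d15:-→d16:-→d17:-→d18:-→d19:-→d20:-→d21:-→d22:-→d23:-→d24:H5→d25:-→d26:-→d27:-→d28:-→d29:-→d30:-→d31:-→d32:H6 -> H6
  del 197.20.79.246/32 (clear depth 32)
  + 34.12.0.0/16 (H7) depth=16

== LOOKUPS ==
["H1","H2","H2","H7","H1","H1","H5","H5","H5","H5","H5","H4","H2","H6"]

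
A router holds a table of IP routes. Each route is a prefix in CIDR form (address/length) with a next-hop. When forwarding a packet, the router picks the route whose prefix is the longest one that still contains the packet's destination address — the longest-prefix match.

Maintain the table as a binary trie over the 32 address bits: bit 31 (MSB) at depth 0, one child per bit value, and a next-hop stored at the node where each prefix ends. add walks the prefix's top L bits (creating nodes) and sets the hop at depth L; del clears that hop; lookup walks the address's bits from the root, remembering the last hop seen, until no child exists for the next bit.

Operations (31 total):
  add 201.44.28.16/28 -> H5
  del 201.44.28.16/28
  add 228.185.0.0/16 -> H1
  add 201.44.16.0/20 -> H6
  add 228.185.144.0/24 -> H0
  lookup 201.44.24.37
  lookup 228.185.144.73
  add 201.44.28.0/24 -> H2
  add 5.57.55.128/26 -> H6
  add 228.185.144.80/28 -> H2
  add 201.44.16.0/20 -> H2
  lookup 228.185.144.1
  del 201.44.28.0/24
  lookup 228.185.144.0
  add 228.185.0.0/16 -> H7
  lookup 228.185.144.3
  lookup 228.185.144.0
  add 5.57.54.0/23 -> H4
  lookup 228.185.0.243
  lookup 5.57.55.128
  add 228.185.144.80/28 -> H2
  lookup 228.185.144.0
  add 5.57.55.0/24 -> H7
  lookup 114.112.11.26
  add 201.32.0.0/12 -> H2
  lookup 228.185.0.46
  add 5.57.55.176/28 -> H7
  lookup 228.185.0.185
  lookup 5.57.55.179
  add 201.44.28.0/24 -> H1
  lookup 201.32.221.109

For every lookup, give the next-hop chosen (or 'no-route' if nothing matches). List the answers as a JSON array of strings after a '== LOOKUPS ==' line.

Apply in order:
  add 201.44.28.16/28 -> H5 at depth 28
  - 201.44.28.16/28 clear@28
  add 228.185.0.0/16 -> H1 at depth 16
  add 201.44.16.0/20 -> H6 at depth 20
  add 228.185.144.0/24 -> H0 at depth 24
  Q 201.44.24.37: descend 110010010010110000011 ; hops seen [H6] ; pick H6
  Q 228.185.144.73: descend 111001001011100110010000 ; hops seen [H1,H0] ; pick H0
  add 201.44.28.0/24 -> H2 at depth 24
  add 5.57.55.128/26 -> H6 at depth 26
  add 228.185.144.80/28 -> H2 at depth 28
  add 201.44.16.0/20 -> H2 at depth 20
  Q 228.185.144.1: descend 1110010010111001100100000 ; hops seen [H1,H0] ; pick H0
  - 201.44.28.0/24 clear@24
  Q 228.185.144.0: descend 1110010010111001100100000 ; hops seen [H1,H0] ; pick H0
  add 228.185.0.0/16 -> H7 at depth 16
  Q 228.185.144.3: descend 1110010010111001100100000 ; hops seen [H7,H0] ; pick H0
  Q 228.185.144.0: descend 1110010010111001100100000 ; hops seen [H7,H0] ; pick H0
  add 5.57.54.0/23 -> H4 at depth 23
  Q 228.185.0.243: descend 1110010010111001 ; hops seen [H7] ; pick H7
  Q 5.57.55.128: descend 00000101001110010011011110 ; hops seen [H4,H6] ; pick H6
  add 228.185.144.80/28 -> H2 at depth 28
  Q 228.185.144.0: descend 1110010010111001100100000 ; hops seen [H7,H0] ; pick H0
  add 5.57.55.0/24 -> H7 at depth 24
  Q 114.112.11.26: descend 0 ; hops seen [∅] ; pick no-route
  add 201.32.0.0/12 -> H2 at depth 12
  Q 228.185.0.46: descend 1110010010111001 ; hops seen [H7] ; pick H7
  add 5.57.55.176/28 -> H7 at depth 28
  Q 228.185.0.185: descend 1110010010111001 ; hops seen [H7] ; pick H7
  Q 5.57.55.179: descend 0000010100111001001101111011 ; hops seen [H4,H7,H6,H7] ; pick H7
  add 201.44.28.0/24 -> H1 at depth 24
  Q 201.32.221.109: descend 110010010010 ; hops seen [H2] ; pick H2

== LOOKUPS ==
["H6","H0","H0","H0","H0","H0","H7","H6","H0","no-route","H7","H7","H7","H2"]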